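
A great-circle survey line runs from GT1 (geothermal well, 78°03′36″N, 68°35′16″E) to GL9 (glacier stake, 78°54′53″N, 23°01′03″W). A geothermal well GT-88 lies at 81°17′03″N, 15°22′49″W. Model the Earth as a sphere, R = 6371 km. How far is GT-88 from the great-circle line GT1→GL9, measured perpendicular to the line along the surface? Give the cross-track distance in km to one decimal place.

GT1: φ = +78.06000°, λ = +68.58778°
GL9: φ = +78.91472°, λ = -23.01750°
GT-88: φ = +81.28417°, λ = -15.38028°
δ₁₃ = central angle GT1→GT-88 = 0.244076 rad  (haversine)
θ₁₃ = bearing GT1→GT-88 = 321.422°,  θ₁₂ = bearing GT1→GL9 = 317.302°
dₓₜ = R·arcsin(sin δ₁₃ · sin(θ₁₃ − θ₁₂)) = 6371·arcsin(0.24166·sin(4.119°)) = 110.600 km
|dₓₜ| = 110.600 km

110.6 km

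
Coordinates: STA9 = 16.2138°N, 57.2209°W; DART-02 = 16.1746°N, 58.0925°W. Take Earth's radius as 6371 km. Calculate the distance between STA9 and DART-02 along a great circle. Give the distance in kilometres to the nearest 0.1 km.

93.2 km

Δφ = -0.0392°,  Δλ = -0.8716°
a = sin²(Δφ/2) + cos φ₁ cos φ₂ sin²(Δλ/2) = 0.000053
c = 2·arcsin(√a) = 0.014625 rad = 0.8379°
d = R·c = 6371 × 0.014625 = 93.2 km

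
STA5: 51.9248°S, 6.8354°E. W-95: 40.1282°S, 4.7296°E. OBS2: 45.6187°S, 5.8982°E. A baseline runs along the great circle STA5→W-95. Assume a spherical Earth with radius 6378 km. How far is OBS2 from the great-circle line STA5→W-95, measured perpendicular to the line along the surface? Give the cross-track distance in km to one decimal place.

23.2 km

δ₁₃ = central angle STA5→OBS2 = 0.110586 rad  (haversine)
θ₁₃ = bearing STA5→OBS2 = 354.050°,  θ₁₂ = bearing STA5→W-95 = 352.160°
dₓₜ = R·arcsin(sin δ₁₃ · sin(θ₁₃ − θ₁₂)) = 6378·arcsin(0.11036·sin(1.890°)) = 23.218 km
|dₓₜ| = 23.218 km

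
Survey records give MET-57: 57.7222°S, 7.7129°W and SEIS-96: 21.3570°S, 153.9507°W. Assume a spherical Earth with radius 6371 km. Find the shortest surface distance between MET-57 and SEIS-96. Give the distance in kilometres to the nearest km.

Δφ = 36.3652°,  Δλ = -146.2378°
a = sin²(Δφ/2) + cos φ₁ cos φ₂ sin²(Δλ/2) = 0.552787
c = 2·arcsin(√a) = 1.676567 rad = 96.0602°
d = R·c = 6371 × 1.676567 = 10681.4 km

10681 km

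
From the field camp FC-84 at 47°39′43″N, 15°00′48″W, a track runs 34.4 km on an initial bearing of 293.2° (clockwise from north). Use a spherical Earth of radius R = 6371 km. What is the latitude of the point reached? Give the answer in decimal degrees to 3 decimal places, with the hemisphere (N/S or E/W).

FC-84: φ = +47.66194°, λ = -15.01333°
δ = d/R = 34.4/6371 = 0.005399 rad
φ₂ = arcsin(sin φ₁ cos δ + cos φ₁ sin δ cos θ)
   = arcsin(0.73918·0.99999 + 0.67350·0.00540·0.39394) = 47.78304°
λ₂ = λ₁ + atan2(sin θ sin δ cos φ₁, cos δ − sin φ₁ sin φ₂) = -15.43651°

47.783°N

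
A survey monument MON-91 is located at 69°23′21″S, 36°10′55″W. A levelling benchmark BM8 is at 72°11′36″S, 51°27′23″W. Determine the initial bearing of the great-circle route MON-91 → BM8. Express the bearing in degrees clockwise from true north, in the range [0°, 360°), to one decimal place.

233.8°

MON-91: φ = -69.38917°, λ = -36.18194°
BM8: φ = -72.19333°, λ = -51.45639°
Δλ = -15.2744°
y = sin Δλ · cos φ₂ = -0.080562
x = cos φ₁ sin φ₂ − sin φ₁ cos φ₂ cos Δλ = -0.059034
θ = atan2(y, x) = -126.2328° → 233.7672° (mod 360°)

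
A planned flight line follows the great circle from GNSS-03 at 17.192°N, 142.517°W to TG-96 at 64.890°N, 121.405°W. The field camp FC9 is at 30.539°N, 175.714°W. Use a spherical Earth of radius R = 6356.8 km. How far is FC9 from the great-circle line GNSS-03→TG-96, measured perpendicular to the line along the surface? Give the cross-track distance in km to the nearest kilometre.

δ₁₃ = central angle GNSS-03→FC9 = 0.575899 rad  (haversine)
θ₁₃ = bearing GNSS-03→FC9 = 300.012°,  θ₁₂ = bearing GNSS-03→TG-96 = 11.549°
dₓₜ = R·arcsin(sin δ₁₃ · sin(θ₁₃ − θ₁₂)) = 6356.8·arcsin(0.54459·sin(288.464°)) = -3450.626 km
|dₓₜ| = 3450.626 km

3451 km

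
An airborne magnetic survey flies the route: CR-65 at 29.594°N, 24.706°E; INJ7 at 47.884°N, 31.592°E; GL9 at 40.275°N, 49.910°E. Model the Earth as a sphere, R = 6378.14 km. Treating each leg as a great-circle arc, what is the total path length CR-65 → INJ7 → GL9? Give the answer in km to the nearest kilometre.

3806 km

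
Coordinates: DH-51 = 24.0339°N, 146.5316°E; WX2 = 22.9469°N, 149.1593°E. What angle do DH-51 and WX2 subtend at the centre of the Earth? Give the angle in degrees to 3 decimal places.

2.644°

Δφ = -1.0870°,  Δλ = 2.6277°
a = sin²(Δφ/2) + cos φ₁ cos φ₂ sin²(Δλ/2) = 0.000532
c = 2·arcsin(√a) = 0.046141 rad = 2.6437°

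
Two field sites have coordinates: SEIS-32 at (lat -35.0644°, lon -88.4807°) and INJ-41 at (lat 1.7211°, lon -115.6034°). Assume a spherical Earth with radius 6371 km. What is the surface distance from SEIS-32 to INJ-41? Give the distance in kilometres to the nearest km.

Δφ = 36.7855°,  Δλ = -27.1227°
a = sin²(Δφ/2) + cos φ₁ cos φ₂ sin²(Δλ/2) = 0.144543
c = 2·arcsin(√a) = 0.779999 rad = 44.6907°
d = R·c = 6371 × 0.779999 = 4969.4 km

4969 km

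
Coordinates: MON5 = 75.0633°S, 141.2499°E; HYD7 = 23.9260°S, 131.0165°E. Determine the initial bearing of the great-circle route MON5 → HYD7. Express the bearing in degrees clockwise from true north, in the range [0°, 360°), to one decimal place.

348.0°

Δλ = -10.2334°
y = sin Δλ · cos φ₂ = -0.162392
x = cos φ₁ sin φ₂ − sin φ₁ cos φ₂ cos Δλ = 0.764602
θ = atan2(y, x) = -11.9908° → 348.0092° (mod 360°)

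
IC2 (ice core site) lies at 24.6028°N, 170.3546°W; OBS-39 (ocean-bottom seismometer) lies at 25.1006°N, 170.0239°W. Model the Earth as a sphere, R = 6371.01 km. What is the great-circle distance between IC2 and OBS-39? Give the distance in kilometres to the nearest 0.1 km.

64.6 km

Δφ = 0.4978°,  Δλ = 0.3307°
a = sin²(Δφ/2) + cos φ₁ cos φ₂ sin²(Δλ/2) = 0.000026
c = 2·arcsin(√a) = 0.010145 rad = 0.5812°
d = R·c = 6371.01 × 0.010145 = 64.6 km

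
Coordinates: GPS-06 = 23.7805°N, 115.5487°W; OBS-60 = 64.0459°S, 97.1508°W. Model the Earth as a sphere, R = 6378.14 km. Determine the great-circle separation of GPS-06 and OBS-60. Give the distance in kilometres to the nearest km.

Δφ = -87.8264°,  Δλ = 18.3979°
a = sin²(Δφ/2) + cos φ₁ cos φ₂ sin²(Δλ/2) = 0.491271
c = 2·arcsin(√a) = 1.553338 rad = 88.9997°
d = R·c = 6378.14 × 1.553338 = 9907.4 km

9907 km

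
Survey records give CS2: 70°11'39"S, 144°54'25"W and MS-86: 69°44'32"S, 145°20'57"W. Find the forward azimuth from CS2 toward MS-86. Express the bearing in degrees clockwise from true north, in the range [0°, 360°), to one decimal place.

CS2: φ = -70.19417°, λ = -144.90694°
MS-86: φ = -69.74222°, λ = -145.34917°
Δλ = -0.4422°
y = sin Δλ · cos φ₂ = -0.002672
x = cos φ₁ sin φ₂ − sin φ₁ cos φ₂ cos Δλ = 0.007878
θ = atan2(y, x) = -18.7376° → 341.2624° (mod 360°)

341.3°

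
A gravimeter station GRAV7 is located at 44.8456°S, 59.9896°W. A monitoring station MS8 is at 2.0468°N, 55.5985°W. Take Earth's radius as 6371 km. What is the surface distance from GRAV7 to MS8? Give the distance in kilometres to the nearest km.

Δφ = 46.8924°,  Δλ = 4.3911°
a = sin²(Δφ/2) + cos φ₁ cos φ₂ sin²(Δλ/2) = 0.159355
c = 2·arcsin(√a) = 0.821272 rad = 47.0554°
d = R·c = 6371 × 0.821272 = 5232.3 km

5232 km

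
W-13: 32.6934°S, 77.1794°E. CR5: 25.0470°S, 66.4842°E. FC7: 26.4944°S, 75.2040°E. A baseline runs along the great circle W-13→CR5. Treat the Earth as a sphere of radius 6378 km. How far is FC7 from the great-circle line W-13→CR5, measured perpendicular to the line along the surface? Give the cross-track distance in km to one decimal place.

435.1 km

δ₁₃ = central angle W-13→FC7 = 0.112262 rad  (haversine)
θ₁₃ = bearing W-13→FC7 = 344.015°,  θ₁₂ = bearing W-13→CR5 = 306.532°
dₓₜ = R·arcsin(sin δ₁₃ · sin(θ₁₃ − θ₁₂)) = 6378·arcsin(0.11203·sin(37.483°)) = 435.129 km
|dₓₜ| = 435.129 km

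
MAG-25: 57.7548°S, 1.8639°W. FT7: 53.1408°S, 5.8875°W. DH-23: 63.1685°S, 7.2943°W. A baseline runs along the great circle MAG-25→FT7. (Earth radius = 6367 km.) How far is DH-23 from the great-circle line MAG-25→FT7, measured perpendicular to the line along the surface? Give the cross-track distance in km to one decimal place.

δ₁₃ = central angle MAG-25→DH-23 = 0.105324 rad  (haversine)
θ₁₃ = bearing MAG-25→DH-23 = 203.974°,  θ₁₂ = bearing MAG-25→FT7 = 332.010°
dₓₜ = R·arcsin(sin δ₁₃ · sin(θ₁₃ − θ₁₂)) = 6367·arcsin(0.10513·sin(-128.036°)) = -527.806 km
|dₓₜ| = 527.806 km

527.8 km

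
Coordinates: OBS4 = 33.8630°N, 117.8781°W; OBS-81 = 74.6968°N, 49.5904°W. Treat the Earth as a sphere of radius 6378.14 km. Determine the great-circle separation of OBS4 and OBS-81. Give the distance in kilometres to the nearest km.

5765 km

Δφ = 40.8338°,  Δλ = 68.2877°
a = sin²(Δφ/2) + cos φ₁ cos φ₂ sin²(Δλ/2) = 0.190736
c = 2·arcsin(√a) = 0.903928 rad = 51.7913°
d = R·c = 6378.14 × 0.903928 = 5765.4 km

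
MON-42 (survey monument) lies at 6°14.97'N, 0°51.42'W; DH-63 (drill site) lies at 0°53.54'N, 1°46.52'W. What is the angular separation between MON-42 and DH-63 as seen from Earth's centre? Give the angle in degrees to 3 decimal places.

MON-42: φ = +6.24950°, λ = -0.85700°
DH-63: φ = +0.89233°, λ = -1.77533°
Δφ = -5.3572°,  Δλ = -0.9183°
a = sin²(Δφ/2) + cos φ₁ cos φ₂ sin²(Δλ/2) = 0.002248
c = 2·arcsin(√a) = 0.094858 rad = 5.4349°

5.435°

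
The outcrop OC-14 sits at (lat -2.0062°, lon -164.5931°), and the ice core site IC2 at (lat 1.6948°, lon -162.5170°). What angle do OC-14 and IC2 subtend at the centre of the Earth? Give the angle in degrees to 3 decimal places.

Δφ = 3.7010°,  Δλ = 2.0761°
a = sin²(Δφ/2) + cos φ₁ cos φ₂ sin²(Δλ/2) = 0.001371
c = 2·arcsin(√a) = 0.074061 rad = 4.2434°

4.243°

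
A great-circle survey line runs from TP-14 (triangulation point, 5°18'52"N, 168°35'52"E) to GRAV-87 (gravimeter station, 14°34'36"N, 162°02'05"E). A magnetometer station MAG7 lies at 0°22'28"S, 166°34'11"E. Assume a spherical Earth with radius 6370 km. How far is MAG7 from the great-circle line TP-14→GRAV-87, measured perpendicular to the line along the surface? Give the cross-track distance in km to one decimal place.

543.2 km

TP-14: φ = +5.31444°, λ = +168.59778°
GRAV-87: φ = +14.57667°, λ = +162.03472°
MAG7: φ = -0.37444°, λ = +166.56972°
δ₁₃ = central angle TP-14→MAG7 = 0.105395 rad  (haversine)
θ₁₃ = bearing TP-14→MAG7 = 199.657°,  θ₁₂ = bearing TP-14→GRAV-87 = 325.598°
dₓₜ = R·arcsin(sin δ₁₃ · sin(θ₁₃ − θ₁₂)) = 6370·arcsin(0.10520·sin(-125.941°)) = -543.204 km
|dₓₜ| = 543.204 km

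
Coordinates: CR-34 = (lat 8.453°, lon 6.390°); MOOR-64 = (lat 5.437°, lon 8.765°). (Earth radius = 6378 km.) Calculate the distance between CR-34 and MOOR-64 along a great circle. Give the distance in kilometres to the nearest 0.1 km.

Δφ = -3.0160°,  Δλ = 2.3750°
a = sin²(Δφ/2) + cos φ₁ cos φ₂ sin²(Δλ/2) = 0.001115
c = 2·arcsin(√a) = 0.066810 rad = 3.8279°
d = R·c = 6378 × 0.066810 = 426.1 km

426.1 km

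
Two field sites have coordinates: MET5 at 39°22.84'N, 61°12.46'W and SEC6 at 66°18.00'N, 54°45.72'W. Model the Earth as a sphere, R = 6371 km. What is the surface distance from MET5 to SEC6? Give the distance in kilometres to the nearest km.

MET5: φ = +39.38067°, λ = -61.20767°
SEC6: φ = +66.30000°, λ = -54.76200°
Δφ = 26.9193°,  Δλ = 6.4457°
a = sin²(Δφ/2) + cos φ₁ cos φ₂ sin²(Δλ/2) = 0.055160
c = 2·arcsin(√a) = 0.474151 rad = 27.1668°
d = R·c = 6371 × 0.474151 = 3020.8 km

3021 km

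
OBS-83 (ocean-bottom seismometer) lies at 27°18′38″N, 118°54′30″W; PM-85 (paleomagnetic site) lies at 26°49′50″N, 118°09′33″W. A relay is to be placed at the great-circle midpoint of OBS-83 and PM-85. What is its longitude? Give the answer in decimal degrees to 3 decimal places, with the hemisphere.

OBS-83: φ = +27.31056°, λ = -118.90833°
PM-85: φ = +26.83056°, λ = -118.15917°
Bx = cos φ₂ cos Δλ = 0.892269,  By = cos φ₂ sin Δλ = 0.011667
φₘ = atan2(sin φ₁ + sin φ₂, √((cos φ₁ + Bx)² + By²)) = 27.07105°
λₘ = λ₁ + atan2(By, cos φ₁ + Bx) = -118.53295°

118.533°W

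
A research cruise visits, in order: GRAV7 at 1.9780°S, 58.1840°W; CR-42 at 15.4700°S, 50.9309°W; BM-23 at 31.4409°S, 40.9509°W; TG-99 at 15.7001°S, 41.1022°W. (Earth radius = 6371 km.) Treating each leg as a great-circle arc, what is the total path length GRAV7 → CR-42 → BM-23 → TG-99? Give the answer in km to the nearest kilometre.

5493 km

GRAV7→CR-42: c = 0.266513 rad, d = 1697.95 km
CR-42→BM-23: c = 0.320877 rad, d = 2044.31 km
BM-23→TG-99: c = 0.274739 rad, d = 1750.36 km
Total = 1697.95 + 2044.31 + 1750.36 = 5492.62 km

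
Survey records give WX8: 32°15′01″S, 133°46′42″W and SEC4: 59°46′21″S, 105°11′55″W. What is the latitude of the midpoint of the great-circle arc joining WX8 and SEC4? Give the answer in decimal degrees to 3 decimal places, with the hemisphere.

WX8: φ = -32.25028°, λ = -133.77833°
SEC4: φ = -59.77250°, λ = -105.19861°
Bx = cos φ₂ cos Δλ = 0.442092,  By = cos φ₂ sin Δλ = 0.240834
φₘ = atan2(sin φ₁ + sin φ₂, √((cos φ₁ + Bx)² + By²)) = -46.85100°
λₘ = λ₁ + atan2(By, cos φ₁ + Bx) = -123.18585°

46.851°S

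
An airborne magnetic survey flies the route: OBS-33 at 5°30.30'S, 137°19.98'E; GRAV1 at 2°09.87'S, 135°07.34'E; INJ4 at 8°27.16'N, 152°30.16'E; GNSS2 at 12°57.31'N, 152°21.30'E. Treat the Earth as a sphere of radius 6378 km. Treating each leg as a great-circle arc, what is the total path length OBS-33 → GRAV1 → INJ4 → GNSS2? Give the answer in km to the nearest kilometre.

OBS-33: φ = -5.50500°, λ = +137.33300°
GRAV1: φ = -2.16450°, λ = +135.12233°
INJ4: φ = +8.45267°, λ = +152.50267°
GNSS2: φ = +12.95517°, λ = +152.35500°
OBS-33→GRAV1: c = 0.069863 rad, d = 445.58 km
GRAV1→INJ4: c = 0.354698 rad, d = 2262.27 km
INJ4→GNSS2: c = 0.078624 rad, d = 501.47 km
Total = 445.58 + 2262.27 + 501.47 = 3209.32 km

3209 km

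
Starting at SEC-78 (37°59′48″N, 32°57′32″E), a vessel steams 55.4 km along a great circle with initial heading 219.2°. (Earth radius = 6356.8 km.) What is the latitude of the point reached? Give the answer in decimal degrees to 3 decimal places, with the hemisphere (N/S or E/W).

37.609°N

SEC-78: φ = +37.99667°, λ = +32.95889°
δ = d/R = 55.4/6356.8 = 0.008715 rad
φ₂ = arcsin(sin φ₁ cos δ + cos φ₁ sin δ cos θ)
   = arcsin(0.61562·0.99996 + 0.78805·0.00871·-0.77494) = 37.60903°
λ₂ = λ₁ + atan2(sin θ sin δ cos φ₁, cos δ − sin φ₁ sin φ₂) = 32.56051°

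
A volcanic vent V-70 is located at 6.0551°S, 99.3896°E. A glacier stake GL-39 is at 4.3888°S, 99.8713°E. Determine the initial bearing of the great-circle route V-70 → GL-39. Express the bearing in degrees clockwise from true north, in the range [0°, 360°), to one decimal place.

16.1°

Δλ = 0.4817°
y = sin Δλ · cos φ₂ = 0.008382
x = cos φ₁ sin φ₂ − sin φ₁ cos φ₂ cos Δλ = 0.029075
θ = atan2(y, x) = 16.0828° → 16.0828° (mod 360°)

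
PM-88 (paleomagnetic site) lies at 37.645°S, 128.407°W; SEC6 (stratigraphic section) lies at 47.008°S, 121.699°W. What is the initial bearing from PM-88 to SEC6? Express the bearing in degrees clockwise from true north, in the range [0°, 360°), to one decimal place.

Δλ = 6.7080°
y = sin Δλ · cos φ₂ = 0.079652
x = cos φ₁ sin φ₂ − sin φ₁ cos φ₂ cos Δλ = -0.165540
θ = atan2(y, x) = 154.3048° → 154.3048° (mod 360°)

154.3°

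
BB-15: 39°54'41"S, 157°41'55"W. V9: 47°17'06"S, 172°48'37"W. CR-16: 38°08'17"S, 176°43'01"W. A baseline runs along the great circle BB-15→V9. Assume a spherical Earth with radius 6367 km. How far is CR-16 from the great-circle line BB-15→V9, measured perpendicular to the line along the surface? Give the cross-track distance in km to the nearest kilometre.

1049 km

BB-15: φ = -39.91139°, λ = -157.69861°
V9: φ = -47.28500°, λ = -172.81028°
CR-16: φ = -38.13806°, λ = -176.71694°
δ₁₃ = central angle BB-15→CR-16 = 0.259221 rad  (haversine)
θ₁₃ = bearing BB-15→CR-16 = 270.760°,  θ₁₂ = bearing BB-15→V9 = 230.965°
dₓₜ = R·arcsin(sin δ₁₃ · sin(θ₁₃ − θ₁₂)) = 6367·arcsin(0.25633·sin(39.795°)) = 1049.328 km
|dₓₜ| = 1049.328 km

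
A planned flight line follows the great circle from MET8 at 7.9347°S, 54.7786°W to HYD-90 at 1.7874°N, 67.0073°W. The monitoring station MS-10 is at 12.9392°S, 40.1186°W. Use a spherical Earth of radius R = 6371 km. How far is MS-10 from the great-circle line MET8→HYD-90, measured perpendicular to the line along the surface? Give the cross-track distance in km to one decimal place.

δ₁₃ = central angle MET8→MS-10 = 0.266255 rad  (haversine)
θ₁₃ = bearing MET8→MS-10 = 110.376°,  θ₁₂ = bearing MET8→HYD-90 = 308.056°
dₓₜ = R·arcsin(sin δ₁₃ · sin(θ₁₃ − θ₁₂)) = 6371·arcsin(0.26312·sin(-197.680°)) = 509.637 km
|dₓₜ| = 509.637 km

509.6 km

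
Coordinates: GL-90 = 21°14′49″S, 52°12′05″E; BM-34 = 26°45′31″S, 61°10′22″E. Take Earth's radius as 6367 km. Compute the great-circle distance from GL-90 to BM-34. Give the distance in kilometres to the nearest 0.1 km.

1096.9 km

GL-90: φ = -21.24694°, λ = +52.20139°
BM-34: φ = -26.75861°, λ = +61.17278°
Δφ = -5.5117°,  Δλ = 8.9714°
a = sin²(Δφ/2) + cos φ₁ cos φ₂ sin²(Δλ/2) = 0.007402
c = 2·arcsin(√a) = 0.172285 rad = 9.8712°
d = R·c = 6367 × 0.172285 = 1096.9 km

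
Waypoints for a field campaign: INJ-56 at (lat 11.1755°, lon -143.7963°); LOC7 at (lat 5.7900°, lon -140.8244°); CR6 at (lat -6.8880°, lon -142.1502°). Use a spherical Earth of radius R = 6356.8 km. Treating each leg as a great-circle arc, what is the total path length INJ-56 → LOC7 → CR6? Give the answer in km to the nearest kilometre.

INJ-56→LOC7: c = 0.107074 rad, d = 680.65 km
LOC7→CR6: c = 0.222474 rad, d = 1414.23 km
Total = 680.65 + 1414.23 = 2094.87 km

2095 km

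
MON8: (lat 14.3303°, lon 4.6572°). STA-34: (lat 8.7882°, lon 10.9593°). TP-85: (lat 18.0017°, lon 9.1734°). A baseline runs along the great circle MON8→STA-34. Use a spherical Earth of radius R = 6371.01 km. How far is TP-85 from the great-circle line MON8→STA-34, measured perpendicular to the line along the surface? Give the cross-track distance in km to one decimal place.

625.8 km

δ₁₃ = central angle MON8→TP-85 = 0.099170 rad  (haversine)
θ₁₃ = bearing MON8→TP-85 = 49.145°,  θ₁₂ = bearing MON8→STA-34 = 131.239°
dₓₜ = R·arcsin(sin δ₁₃ · sin(θ₁₃ − θ₁₂)) = 6371.01·arcsin(0.09901·sin(-82.094°)) = -625.787 km
|dₓₜ| = 625.787 km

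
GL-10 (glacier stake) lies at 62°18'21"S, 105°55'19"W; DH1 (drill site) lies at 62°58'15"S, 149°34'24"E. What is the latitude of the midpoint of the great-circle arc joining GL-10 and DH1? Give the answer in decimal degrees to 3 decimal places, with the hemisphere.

GL-10: φ = -62.30583°, λ = -105.92194°
DH1: φ = -62.97083°, λ = +149.57333°
Bx = cos φ₂ cos Δλ = -0.113820,  By = cos φ₂ sin Δλ = -0.439960
φₘ = atan2(sin φ₁ + sin φ₂, √((cos φ₁ + Bx)² + By²)) = -72.41971°
λₘ = λ₁ + atan2(By, cos φ₁ + Bx) = -157.34447°

72.420°S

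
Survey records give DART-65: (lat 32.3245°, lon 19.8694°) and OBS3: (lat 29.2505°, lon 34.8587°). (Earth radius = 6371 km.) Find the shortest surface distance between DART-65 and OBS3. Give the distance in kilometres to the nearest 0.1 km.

Δφ = -3.0740°,  Δλ = 14.9893°
a = sin²(Δφ/2) + cos φ₁ cos φ₂ sin²(Δλ/2) = 0.013263
c = 2·arcsin(√a) = 0.230841 rad = 13.2262°
d = R·c = 6371 × 0.230841 = 1470.7 km

1470.7 km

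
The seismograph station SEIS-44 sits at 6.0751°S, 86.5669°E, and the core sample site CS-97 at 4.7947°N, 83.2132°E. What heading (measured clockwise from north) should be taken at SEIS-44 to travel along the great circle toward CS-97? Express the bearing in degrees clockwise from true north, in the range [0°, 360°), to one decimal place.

Δλ = -3.3537°
y = sin Δλ · cos φ₂ = -0.058295
x = cos φ₁ sin φ₂ − sin φ₁ cos φ₂ cos Δλ = 0.188397
θ = atan2(y, x) = -17.1934° → 342.8066° (mod 360°)

342.8°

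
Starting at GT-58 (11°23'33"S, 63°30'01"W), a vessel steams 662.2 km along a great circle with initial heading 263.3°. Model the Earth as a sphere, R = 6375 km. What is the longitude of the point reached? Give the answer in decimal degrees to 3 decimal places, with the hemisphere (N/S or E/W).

69.544°W

GT-58: φ = -11.39250°, λ = -63.50028°
δ = d/R = 662.2/6375 = 0.103875 rad
φ₂ = arcsin(sin φ₁ cos δ + cos φ₁ sin δ cos θ)
   = arcsin(-0.19753·0.99461 + 0.98030·0.10369·-0.11667) = -12.02411°
λ₂ = λ₁ + atan2(sin θ sin δ cos φ₁, cos δ − sin φ₁ sin φ₂) = -69.54414°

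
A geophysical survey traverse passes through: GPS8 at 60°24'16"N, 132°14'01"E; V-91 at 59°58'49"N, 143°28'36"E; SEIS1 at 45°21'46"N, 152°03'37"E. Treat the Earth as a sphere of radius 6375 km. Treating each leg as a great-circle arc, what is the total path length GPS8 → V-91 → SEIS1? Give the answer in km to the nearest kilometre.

2346 km

GPS8: φ = +60.40444°, λ = +132.23361°
V-91: φ = +59.98028°, λ = +143.47667°
SEIS1: φ = +45.36278°, λ = +152.06028°
GPS8→V-91: c = 0.097704 rad, d = 622.86 km
V-91→SEIS1: c = 0.270285 rad, d = 1723.07 km
Total = 622.86 + 1723.07 = 2345.93 km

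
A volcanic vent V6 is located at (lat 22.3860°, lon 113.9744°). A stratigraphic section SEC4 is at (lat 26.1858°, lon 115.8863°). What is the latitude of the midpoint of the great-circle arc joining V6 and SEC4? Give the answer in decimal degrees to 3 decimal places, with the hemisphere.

24.289°N

Bx = cos φ₂ cos Δλ = 0.896868,  By = cos φ₂ sin Δλ = 0.029939
φₘ = atan2(sin φ₁ + sin φ₂, √((cos φ₁ + Bx)² + By²)) = 24.28889°
λₘ = λ₁ + atan2(By, cos φ₁ + Bx) = 114.91604°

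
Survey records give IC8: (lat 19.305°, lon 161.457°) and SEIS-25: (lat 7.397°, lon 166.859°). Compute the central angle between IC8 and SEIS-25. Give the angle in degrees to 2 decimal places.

Δφ = -11.9080°,  Δλ = 5.4020°
a = sin²(Δφ/2) + cos φ₁ cos φ₂ sin²(Δλ/2) = 0.012838
c = 2·arcsin(√a) = 0.227100 rad = 13.0119°

13.01°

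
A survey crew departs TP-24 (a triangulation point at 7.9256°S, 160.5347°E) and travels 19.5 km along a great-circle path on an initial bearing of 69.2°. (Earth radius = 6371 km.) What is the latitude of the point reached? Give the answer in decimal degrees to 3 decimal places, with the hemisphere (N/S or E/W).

δ = d/R = 19.5/6371 = 0.003061 rad
φ₂ = arcsin(sin φ₁ cos δ + cos φ₁ sin δ cos θ)
   = arcsin(-0.13789·1.00000 + 0.99045·0.00306·0.35511) = -7.86329°
λ₂ = λ₁ + atan2(sin θ sin δ cos φ₁, cos δ − sin φ₁ sin φ₂) = 160.70019°

7.863°S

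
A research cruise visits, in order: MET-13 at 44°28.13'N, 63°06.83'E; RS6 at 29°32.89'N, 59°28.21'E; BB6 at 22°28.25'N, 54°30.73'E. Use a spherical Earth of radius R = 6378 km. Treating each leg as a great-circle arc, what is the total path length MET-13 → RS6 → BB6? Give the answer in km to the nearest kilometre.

2622 km

MET-13: φ = +44.46883°, λ = +63.11383°
RS6: φ = +29.54817°, λ = +59.47017°
BB6: φ = +22.47083°, λ = +54.51217°
MET-13→RS6: c = 0.265245 rad, d = 1691.73 km
RS6→BB6: c = 0.145918 rad, d = 930.66 km
Total = 1691.73 + 930.66 = 2622.40 km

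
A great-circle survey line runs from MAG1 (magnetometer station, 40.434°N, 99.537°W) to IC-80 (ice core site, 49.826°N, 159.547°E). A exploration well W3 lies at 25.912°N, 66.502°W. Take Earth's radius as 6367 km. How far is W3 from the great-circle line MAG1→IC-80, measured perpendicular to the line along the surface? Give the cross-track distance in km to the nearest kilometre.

1581 km

δ₁₃ = central angle MAG1→W3 = 0.540654 rad  (haversine)
θ₁₃ = bearing MAG1→W3 = 107.695°,  θ₁₂ = bearing MAG1→IC-80 = 316.212°
dₓₜ = R·arcsin(sin δ₁₃ · sin(θ₁₃ − θ₁₂)) = 6367·arcsin(0.51470·sin(-208.517°)) = 1580.724 km
|dₓₜ| = 1580.724 km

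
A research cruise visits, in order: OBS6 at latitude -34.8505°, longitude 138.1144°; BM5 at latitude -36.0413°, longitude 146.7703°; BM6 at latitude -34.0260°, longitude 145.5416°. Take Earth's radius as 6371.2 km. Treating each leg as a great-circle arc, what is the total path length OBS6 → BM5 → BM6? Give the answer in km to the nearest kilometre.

OBS6→BM5: c = 0.124773 rad, d = 794.95 km
BM5→BM6: c = 0.039312 rad, d = 250.46 km
Total = 794.95 + 250.46 = 1045.42 km

1045 km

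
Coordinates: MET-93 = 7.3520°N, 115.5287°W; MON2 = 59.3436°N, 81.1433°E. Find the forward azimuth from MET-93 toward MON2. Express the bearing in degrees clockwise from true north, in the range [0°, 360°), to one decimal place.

Δλ = -163.3280°
y = sin Δλ · cos φ₂ = -0.146283
x = cos φ₁ sin φ₂ − sin φ₁ cos φ₂ cos Δλ = 0.915673
θ = atan2(y, x) = -9.0766° → 350.9234° (mod 360°)

350.9°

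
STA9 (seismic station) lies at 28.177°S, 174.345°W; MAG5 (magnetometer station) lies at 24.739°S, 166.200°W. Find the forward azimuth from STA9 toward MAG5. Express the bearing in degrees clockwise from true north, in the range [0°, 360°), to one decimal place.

Δλ = 8.1450°
y = sin Δλ · cos φ₂ = 0.128676
x = cos φ₁ sin φ₂ − sin φ₁ cos φ₂ cos Δλ = 0.055642
θ = atan2(y, x) = 66.6153° → 66.6153° (mod 360°)

66.6°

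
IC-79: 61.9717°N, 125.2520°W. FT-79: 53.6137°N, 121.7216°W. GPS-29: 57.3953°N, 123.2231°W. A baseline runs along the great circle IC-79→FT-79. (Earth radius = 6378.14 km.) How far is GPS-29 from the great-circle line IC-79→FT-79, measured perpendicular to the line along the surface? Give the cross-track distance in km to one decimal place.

6.4 km

δ₁₃ = central angle IC-79→GPS-29 = 0.081839 rad  (haversine)
θ₁₃ = bearing IC-79→GPS-29 = 166.505°,  θ₁₂ = bearing IC-79→FT-79 = 165.800°
dₓₜ = R·arcsin(sin δ₁₃ · sin(θ₁₃ − θ₁₂)) = 6378.14·arcsin(0.08175·sin(0.705°)) = 6.414 km
|dₓₜ| = 6.414 km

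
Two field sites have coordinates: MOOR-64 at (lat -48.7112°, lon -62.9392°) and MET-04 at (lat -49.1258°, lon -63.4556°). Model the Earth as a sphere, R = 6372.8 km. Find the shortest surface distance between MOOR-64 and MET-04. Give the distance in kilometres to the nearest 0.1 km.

Δφ = -0.4146°,  Δλ = -0.5164°
a = sin²(Δφ/2) + cos φ₁ cos φ₂ sin²(Δλ/2) = 0.000022
c = 2·arcsin(√a) = 0.009351 rad = 0.5358°
d = R·c = 6372.8 × 0.009351 = 59.6 km

59.6 km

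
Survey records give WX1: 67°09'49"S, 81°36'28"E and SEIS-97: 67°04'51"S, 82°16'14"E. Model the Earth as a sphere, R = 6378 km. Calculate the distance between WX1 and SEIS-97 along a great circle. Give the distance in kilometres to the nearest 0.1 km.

30.1 km

WX1: φ = -67.16361°, λ = +81.60778°
SEIS-97: φ = -67.08083°, λ = +82.27056°
Δφ = 0.0828°,  Δλ = 0.6628°
a = sin²(Δφ/2) + cos φ₁ cos φ₂ sin²(Δλ/2) = 0.000006
c = 2·arcsin(√a) = 0.004723 rad = 0.2706°
d = R·c = 6378 × 0.004723 = 30.1 km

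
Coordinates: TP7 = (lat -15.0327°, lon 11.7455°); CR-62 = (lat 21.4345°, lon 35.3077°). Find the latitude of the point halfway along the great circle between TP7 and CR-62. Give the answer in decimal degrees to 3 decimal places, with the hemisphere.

Bx = cos φ₂ cos Δλ = 0.853229,  By = cos φ₂ sin Δλ = 0.372096
φₘ = atan2(sin φ₁ + sin φ₂, √((cos φ₁ + Bx)² + By²)) = 3.26961°
λₘ = λ₁ + atan2(By, cos φ₁ + Bx) = 23.30644°

3.270°N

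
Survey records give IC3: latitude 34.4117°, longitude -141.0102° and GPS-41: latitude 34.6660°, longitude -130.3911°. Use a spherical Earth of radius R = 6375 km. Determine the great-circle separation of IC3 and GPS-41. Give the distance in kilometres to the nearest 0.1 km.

973.2 km

Δφ = 0.2543°,  Δλ = 10.6191°
a = sin²(Δφ/2) + cos φ₁ cos φ₂ sin²(Δλ/2) = 0.005815
c = 2·arcsin(√a) = 0.152665 rad = 8.7470°
d = R·c = 6375 × 0.152665 = 973.2 km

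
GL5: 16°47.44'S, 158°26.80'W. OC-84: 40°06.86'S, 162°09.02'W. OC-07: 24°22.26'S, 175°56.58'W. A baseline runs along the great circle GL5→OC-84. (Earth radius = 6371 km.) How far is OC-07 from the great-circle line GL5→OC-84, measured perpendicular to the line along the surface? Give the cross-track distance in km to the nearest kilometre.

1636 km

GL5: φ = -16.79067°, λ = -158.44667°
OC-84: φ = -40.11433°, λ = -162.15033°
OC-07: φ = -24.37100°, λ = -175.94300°
δ₁₃ = central angle GL5→OC-07 = 0.314613 rad  (haversine)
θ₁₃ = bearing GL5→OC-07 = 242.249°,  θ₁₂ = bearing GL5→OC-84 = 187.104°
dₓₜ = R·arcsin(sin δ₁₃ · sin(θ₁₃ − θ₁₂)) = 6371·arcsin(0.30945·sin(55.145°)) = 1635.719 km
|dₓₜ| = 1635.719 km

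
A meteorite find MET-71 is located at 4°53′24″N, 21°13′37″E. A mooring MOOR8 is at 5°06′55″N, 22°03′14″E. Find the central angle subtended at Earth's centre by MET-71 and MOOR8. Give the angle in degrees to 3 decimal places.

0.854°

MET-71: φ = +4.89000°, λ = +21.22694°
MOOR8: φ = +5.11528°, λ = +22.05389°
Δφ = 0.2253°,  Δλ = 0.8269°
a = sin²(Δφ/2) + cos φ₁ cos φ₂ sin²(Δλ/2) = 0.000056
c = 2·arcsin(√a) = 0.014906 rad = 0.8540°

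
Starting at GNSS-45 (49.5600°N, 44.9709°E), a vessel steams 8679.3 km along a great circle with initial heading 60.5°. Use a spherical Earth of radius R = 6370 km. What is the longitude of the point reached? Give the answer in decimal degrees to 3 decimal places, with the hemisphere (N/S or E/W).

150.246°E

δ = d/R = 8679.3/6370 = 1.362527 rad
φ₂ = arcsin(sin φ₁ cos δ + cos φ₁ sin δ cos θ)
   = arcsin(0.76109·0.20677 + 0.64865·0.97839·0.49242) = 28.02624°
λ₂ = λ₁ + atan2(sin θ sin δ cos φ₁, cos δ − sin φ₁ sin φ₂) = 150.24594°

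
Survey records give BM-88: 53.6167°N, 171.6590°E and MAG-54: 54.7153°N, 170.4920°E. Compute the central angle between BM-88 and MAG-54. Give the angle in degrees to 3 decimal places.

1.294°

Δφ = 1.0986°,  Δλ = -1.1670°
a = sin²(Δφ/2) + cos φ₁ cos φ₂ sin²(Δλ/2) = 0.000127
c = 2·arcsin(√a) = 0.022579 rad = 1.2937°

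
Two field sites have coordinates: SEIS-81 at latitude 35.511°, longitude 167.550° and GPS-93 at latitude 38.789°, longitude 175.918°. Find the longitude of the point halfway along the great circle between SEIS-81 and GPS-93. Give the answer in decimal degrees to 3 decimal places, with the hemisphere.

Bx = cos φ₂ cos Δλ = 0.771160,  By = cos φ₂ sin Δλ = 0.113435
φₘ = atan2(sin φ₁ + sin φ₂, √((cos φ₁ + Bx)² + By²)) = 37.22359°
λₘ = λ₁ + atan2(By, cos φ₁ + Bx) = 171.64313°

171.643°E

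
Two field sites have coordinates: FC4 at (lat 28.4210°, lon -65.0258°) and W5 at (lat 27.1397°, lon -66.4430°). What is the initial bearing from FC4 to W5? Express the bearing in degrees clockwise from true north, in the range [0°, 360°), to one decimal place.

224.7°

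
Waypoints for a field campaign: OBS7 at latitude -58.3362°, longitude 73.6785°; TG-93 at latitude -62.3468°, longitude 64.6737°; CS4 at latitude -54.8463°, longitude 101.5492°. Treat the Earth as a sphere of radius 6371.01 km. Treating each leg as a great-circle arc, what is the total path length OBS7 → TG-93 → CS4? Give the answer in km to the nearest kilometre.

2921 km

OBS7→TG-93: c = 0.104466 rad, d = 665.55 km
TG-93→CS4: c = 0.354031 rad, d = 2255.54 km
Total = 665.55 + 2255.54 = 2921.09 km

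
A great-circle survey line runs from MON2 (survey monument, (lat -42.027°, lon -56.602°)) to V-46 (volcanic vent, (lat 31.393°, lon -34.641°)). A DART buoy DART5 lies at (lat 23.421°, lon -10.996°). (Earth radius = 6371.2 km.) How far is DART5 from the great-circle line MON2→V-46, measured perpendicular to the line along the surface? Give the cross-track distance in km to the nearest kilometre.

2489 km

δ₁₃ = central angle MON2→DART5 = 1.358454 rad  (haversine)
θ₁₃ = bearing MON2→DART5 = 42.124°,  θ₁₂ = bearing MON2→V-46 = 19.195°
dₓₜ = R·arcsin(sin δ₁₃ · sin(θ₁₃ − θ₁₂)) = 6371.2·arcsin(0.97754·sin(22.929°)) = 2489.249 km
|dₓₜ| = 2489.249 km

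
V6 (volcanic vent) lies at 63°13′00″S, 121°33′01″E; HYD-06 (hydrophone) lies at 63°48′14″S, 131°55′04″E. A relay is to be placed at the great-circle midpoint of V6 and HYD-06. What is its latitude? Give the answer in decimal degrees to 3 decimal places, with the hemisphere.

V6: φ = -63.21667°, λ = +121.55028°
HYD-06: φ = -63.80389°, λ = +131.91778°
Bx = cos φ₂ cos Δλ = 0.434238,  By = cos φ₂ sin Δλ = 0.079443
φₘ = atan2(sin φ₁ + sin φ₂, √((cos φ₁ + Bx)² + By²)) = -63.60389°
λₘ = λ₁ + atan2(By, cos φ₁ + Bx) = 126.68058°

63.604°S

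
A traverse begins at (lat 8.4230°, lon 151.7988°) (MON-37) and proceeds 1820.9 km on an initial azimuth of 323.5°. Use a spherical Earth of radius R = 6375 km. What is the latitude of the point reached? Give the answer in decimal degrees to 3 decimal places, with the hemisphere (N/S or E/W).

21.383°N

δ = d/R = 1820.9/6375 = 0.285631 rad
φ₂ = arcsin(sin φ₁ cos δ + cos φ₁ sin δ cos θ)
   = arcsin(0.14648·0.95948 + 0.98921·0.28176·0.80386) = 21.38294°
λ₂ = λ₁ + atan2(sin θ sin δ cos φ₁, cos δ − sin φ₁ sin φ₂) = 141.42969°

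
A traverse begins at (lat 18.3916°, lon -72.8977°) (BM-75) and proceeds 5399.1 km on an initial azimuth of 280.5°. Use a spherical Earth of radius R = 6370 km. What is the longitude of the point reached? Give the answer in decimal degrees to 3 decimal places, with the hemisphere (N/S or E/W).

124.467°W

δ = d/R = 5399.1/6370 = 0.847582 rad
φ₂ = arcsin(sin φ₁ cos δ + cos φ₁ sin δ cos θ)
   = arcsin(0.31551·0.66180 + 0.94892·0.74968·0.18224) = 19.78212°
λ₂ = λ₁ + atan2(sin θ sin δ cos φ₁, cos δ − sin φ₁ sin φ₂) = -124.46676°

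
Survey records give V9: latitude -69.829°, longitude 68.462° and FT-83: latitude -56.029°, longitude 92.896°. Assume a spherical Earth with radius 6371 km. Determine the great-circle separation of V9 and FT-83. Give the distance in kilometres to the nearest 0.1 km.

Δφ = 13.8000°,  Δλ = 24.4340°
a = sin²(Δφ/2) + cos φ₁ cos φ₂ sin²(Δλ/2) = 0.023061
c = 2·arcsin(√a) = 0.304897 rad = 17.4693°
d = R·c = 6371 × 0.304897 = 1942.5 km

1942.5 km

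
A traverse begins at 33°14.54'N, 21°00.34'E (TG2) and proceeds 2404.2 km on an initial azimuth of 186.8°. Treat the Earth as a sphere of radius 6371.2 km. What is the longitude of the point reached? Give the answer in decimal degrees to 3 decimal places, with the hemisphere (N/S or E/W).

TG2: φ = +33.24233°, λ = +21.00567°
δ = d/R = 2404.2/6371.2 = 0.377354 rad
φ₂ = arcsin(sin φ₁ cos δ + cos φ₁ sin δ cos θ)
   = arcsin(0.54818·0.92964 + 0.83636·0.36846·-0.99297) = 11.74836°
λ₂ = λ₁ + atan2(sin θ sin δ cos φ₁, cos δ − sin φ₁ sin φ₂) = 18.45167°

18.452°E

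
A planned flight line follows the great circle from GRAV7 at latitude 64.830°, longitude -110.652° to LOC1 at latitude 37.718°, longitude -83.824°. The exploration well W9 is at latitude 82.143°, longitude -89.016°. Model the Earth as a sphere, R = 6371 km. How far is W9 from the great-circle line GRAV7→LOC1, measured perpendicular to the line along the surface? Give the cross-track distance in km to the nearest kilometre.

δ₁₃ = central angle GRAV7→W9 = 0.315643 rad  (haversine)
θ₁₃ = bearing GRAV7→W9 = 9.344°,  θ₁₂ = bearing GRAV7→LOC1 = 136.687°
dₓₜ = R·arcsin(sin δ₁₃ · sin(θ₁₃ − θ₁₂)) = 6371·arcsin(0.31043·sin(-127.343°)) = -1588.751 km
|dₓₜ| = 1588.751 km

1589 km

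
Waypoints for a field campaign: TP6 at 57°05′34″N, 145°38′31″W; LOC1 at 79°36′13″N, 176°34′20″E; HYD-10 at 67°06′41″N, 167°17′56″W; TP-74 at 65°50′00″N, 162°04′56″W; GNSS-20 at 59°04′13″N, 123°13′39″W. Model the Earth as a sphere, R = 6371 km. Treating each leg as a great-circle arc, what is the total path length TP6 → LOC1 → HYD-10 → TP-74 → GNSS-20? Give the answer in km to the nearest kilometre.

TP6: φ = +57.09278°, λ = -145.64194°
LOC1: φ = +79.60361°, λ = +176.57222°
HYD-10: φ = +67.11139°, λ = -167.29889°
TP-74: φ = +65.83333°, λ = -162.08222°
GNSS-20: φ = +59.07028°, λ = -123.22750°
TP6→LOC1: c = 0.443515 rad, d = 2825.63 km
LOC1→HYD-10: c = 0.230454 rad, d = 1468.22 km
HYD-10→TP-74: c = 0.042625 rad, d = 271.56 km
TP-74→GNSS-20: c = 0.328636 rad, d = 2093.74 km
Total = 2825.63 + 1468.22 + 271.56 + 2093.74 = 6659.16 km

6659 km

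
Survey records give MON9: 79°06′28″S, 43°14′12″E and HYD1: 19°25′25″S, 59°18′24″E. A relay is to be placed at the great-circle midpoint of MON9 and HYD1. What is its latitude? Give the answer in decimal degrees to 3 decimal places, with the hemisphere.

MON9: φ = -79.10778°, λ = +43.23667°
HYD1: φ = -19.42361°, λ = +59.30667°
Bx = cos φ₂ cos Δλ = 0.906234,  By = cos φ₂ sin Δλ = 0.261057
φₘ = atan2(sin φ₁ + sin φ₂, √((cos φ₁ + Bx)² + By²)) = -49.42042°
λₘ = λ₁ + atan2(By, cos φ₁ + Bx) = 56.64382°

49.420°S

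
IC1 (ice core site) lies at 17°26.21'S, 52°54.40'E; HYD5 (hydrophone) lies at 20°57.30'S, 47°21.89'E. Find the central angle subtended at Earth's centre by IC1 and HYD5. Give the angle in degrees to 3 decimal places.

IC1: φ = -17.43683°, λ = +52.90667°
HYD5: φ = -20.95500°, λ = +47.36483°
Δφ = -3.5182°,  Δλ = -5.5418°
a = sin²(Δφ/2) + cos φ₁ cos φ₂ sin²(Δλ/2) = 0.003024
c = 2·arcsin(√a) = 0.110046 rad = 6.3052°

6.305°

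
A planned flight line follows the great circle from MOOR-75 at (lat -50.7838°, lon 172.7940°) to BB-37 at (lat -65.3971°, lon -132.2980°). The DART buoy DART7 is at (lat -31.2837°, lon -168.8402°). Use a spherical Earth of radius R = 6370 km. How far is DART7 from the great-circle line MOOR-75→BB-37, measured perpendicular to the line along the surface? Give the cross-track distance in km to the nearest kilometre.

2623 km

δ₁₃ = central angle MOOR-75→DART7 = 0.414993 rad  (haversine)
θ₁₃ = bearing MOOR-75→DART7 = 41.902°,  θ₁₂ = bearing MOOR-75→BB-37 = 138.821°
dₓₜ = R·arcsin(sin δ₁₃ · sin(θ₁₃ − θ₁₂)) = 6370·arcsin(0.40318·sin(-96.919°)) = -2623.082 km
|dₓₜ| = 2623.082 km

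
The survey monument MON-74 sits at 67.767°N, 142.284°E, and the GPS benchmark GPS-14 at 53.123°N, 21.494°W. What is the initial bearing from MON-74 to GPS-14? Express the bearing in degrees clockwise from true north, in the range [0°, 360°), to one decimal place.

Δλ = -163.7780°
y = sin Δλ · cos φ₂ = -0.167644
x = cos φ₁ sin φ₂ − sin φ₁ cos φ₂ cos Δλ = 0.836039
θ = atan2(y, x) = -11.3386° → 348.6614° (mod 360°)

348.7°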